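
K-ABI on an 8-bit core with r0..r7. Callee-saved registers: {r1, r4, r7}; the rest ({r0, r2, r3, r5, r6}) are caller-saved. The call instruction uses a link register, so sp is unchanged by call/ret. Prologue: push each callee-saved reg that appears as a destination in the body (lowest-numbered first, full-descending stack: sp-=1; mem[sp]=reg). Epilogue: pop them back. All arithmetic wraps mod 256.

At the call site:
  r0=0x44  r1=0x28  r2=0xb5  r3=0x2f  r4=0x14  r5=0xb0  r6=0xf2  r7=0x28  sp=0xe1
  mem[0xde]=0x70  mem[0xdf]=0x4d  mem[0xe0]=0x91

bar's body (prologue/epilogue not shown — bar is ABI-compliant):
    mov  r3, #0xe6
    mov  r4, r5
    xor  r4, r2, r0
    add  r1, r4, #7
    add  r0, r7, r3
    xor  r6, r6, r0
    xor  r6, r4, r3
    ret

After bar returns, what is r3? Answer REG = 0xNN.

prologue: push r1 → mem[0xe0]=0x28, sp=0xe0
prologue: push r4 → mem[0xdf]=0x14, sp=0xdf
body[0] mov  r3, #0xe6 → r3=0xe6
body[1] mov  r4, r5 → r4=0xb0
body[2] xor  r4, r2, r0 → r4=0xf1
body[3] add  r1, r4, #7 → r1=0xf8
body[4] add  r0, r7, r3 → r0=0x0e
body[5] xor  r6, r6, r0 → r6=0xfc
body[6] xor  r6, r4, r3 → r6=0x17
epilogue: pop r4=0x14, sp=0xe0
epilogue: pop r1=0x28, sp=0xe1
r3 is caller-saved → body value

REG = 0xe6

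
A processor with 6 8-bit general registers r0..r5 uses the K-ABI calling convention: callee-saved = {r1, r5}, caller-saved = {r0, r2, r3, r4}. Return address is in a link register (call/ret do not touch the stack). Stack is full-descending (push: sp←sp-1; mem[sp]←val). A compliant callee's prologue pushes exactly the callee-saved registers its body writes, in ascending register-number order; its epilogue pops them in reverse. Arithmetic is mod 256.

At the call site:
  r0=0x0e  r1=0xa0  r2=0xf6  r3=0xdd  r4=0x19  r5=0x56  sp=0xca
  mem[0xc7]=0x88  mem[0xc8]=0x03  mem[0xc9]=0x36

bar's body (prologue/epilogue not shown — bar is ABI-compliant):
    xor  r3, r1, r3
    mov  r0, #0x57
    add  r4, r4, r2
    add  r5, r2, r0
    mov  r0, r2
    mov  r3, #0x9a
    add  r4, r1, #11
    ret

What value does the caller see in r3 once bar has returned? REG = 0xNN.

prologue: push r5 -> mem[0xc9]=0x56, sp=0xc9
body[0] xor  r3, r1, r3 -> r3=0x7d
body[1] mov  r0, #0x57 -> r0=0x57
body[2] add  r4, r4, r2 -> r4=0x0f
body[3] add  r5, r2, r0 -> r5=0x4d
body[4] mov  r0, r2 -> r0=0xf6
body[5] mov  r3, #0x9a -> r3=0x9a
body[6] add  r4, r1, #11 -> r4=0xab
epilogue: pop r5=0x56, sp=0xca
r3 is caller-saved -> body value

REG = 0x9a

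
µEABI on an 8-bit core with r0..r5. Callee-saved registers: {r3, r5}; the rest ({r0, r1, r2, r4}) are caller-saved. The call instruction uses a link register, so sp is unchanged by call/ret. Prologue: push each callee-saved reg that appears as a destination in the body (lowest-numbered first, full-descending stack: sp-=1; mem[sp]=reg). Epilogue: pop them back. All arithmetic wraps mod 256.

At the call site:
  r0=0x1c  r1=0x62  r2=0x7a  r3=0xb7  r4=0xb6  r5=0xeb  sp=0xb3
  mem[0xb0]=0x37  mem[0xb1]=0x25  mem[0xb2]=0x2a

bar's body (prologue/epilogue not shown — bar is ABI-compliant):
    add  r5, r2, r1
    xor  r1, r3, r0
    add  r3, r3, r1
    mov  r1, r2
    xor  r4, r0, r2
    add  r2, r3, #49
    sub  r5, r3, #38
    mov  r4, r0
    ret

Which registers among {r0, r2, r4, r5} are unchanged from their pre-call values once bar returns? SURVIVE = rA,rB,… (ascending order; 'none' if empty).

prologue: push r3 -> mem[0xb2]=0xb7, sp=0xb2
prologue: push r5 -> mem[0xb1]=0xeb, sp=0xb1
body[0] add  r5, r2, r1 -> r5=0xdc
body[1] xor  r1, r3, r0 -> r1=0xab
body[2] add  r3, r3, r1 -> r3=0x62
body[3] mov  r1, r2 -> r1=0x7a
body[4] xor  r4, r0, r2 -> r4=0x66
body[5] add  r2, r3, #49 -> r2=0x93
body[6] sub  r5, r3, #38 -> r5=0x3c
body[7] mov  r4, r0 -> r4=0x1c
epilogue: pop r5=0xeb, sp=0xb2
epilogue: pop r3=0xb7, sp=0xb3
r0: caller-saved, written=False
r2: caller-saved, written=True
r4: caller-saved, written=True
r5: callee-saved, written=True

SURVIVE = r0,r5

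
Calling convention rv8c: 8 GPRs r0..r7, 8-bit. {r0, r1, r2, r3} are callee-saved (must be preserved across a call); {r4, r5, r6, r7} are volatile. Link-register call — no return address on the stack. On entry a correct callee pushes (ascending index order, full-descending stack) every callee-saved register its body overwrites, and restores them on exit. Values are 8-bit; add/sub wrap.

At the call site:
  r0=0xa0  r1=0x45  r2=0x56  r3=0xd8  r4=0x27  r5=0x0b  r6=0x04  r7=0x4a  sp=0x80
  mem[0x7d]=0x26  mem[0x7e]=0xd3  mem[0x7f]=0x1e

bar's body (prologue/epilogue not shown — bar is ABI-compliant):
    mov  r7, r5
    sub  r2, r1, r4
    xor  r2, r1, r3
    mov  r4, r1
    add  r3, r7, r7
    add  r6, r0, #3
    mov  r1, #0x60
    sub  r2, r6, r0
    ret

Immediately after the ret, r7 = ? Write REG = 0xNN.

REG = 0x0b

prologue: push r1 -> mem[0x7f]=0x45, sp=0x7f
prologue: push r2 -> mem[0x7e]=0x56, sp=0x7e
prologue: push r3 -> mem[0x7d]=0xd8, sp=0x7d
body[0] mov  r7, r5 -> r7=0x0b
body[1] sub  r2, r1, r4 -> r2=0x1e
body[2] xor  r2, r1, r3 -> r2=0x9d
body[3] mov  r4, r1 -> r4=0x45
body[4] add  r3, r7, r7 -> r3=0x16
body[5] add  r6, r0, #3 -> r6=0xa3
body[6] mov  r1, #0x60 -> r1=0x60
body[7] sub  r2, r6, r0 -> r2=0x03
epilogue: pop r3=0xd8, sp=0x7e
epilogue: pop r2=0x56, sp=0x7f
epilogue: pop r1=0x45, sp=0x80
r7 is caller-saved -> body value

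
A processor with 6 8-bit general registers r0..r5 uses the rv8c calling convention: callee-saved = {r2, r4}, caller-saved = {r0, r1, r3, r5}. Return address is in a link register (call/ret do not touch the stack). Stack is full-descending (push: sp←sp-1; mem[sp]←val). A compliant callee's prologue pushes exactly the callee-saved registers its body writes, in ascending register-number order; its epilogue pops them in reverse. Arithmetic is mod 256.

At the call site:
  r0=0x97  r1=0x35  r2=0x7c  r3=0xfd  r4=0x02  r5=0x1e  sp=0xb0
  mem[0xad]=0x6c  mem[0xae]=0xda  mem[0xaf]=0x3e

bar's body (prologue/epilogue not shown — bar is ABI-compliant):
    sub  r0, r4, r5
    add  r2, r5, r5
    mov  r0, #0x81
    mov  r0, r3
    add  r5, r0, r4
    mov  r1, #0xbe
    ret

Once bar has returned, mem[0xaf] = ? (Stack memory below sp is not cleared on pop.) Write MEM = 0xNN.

MEM = 0x7c

prologue: push r2 -> mem[0xaf]=0x7c, sp=0xaf
body[0] sub  r0, r4, r5 -> r0=0xe4
body[1] add  r2, r5, r5 -> r2=0x3c
body[2] mov  r0, #0x81 -> r0=0x81
body[3] mov  r0, r3 -> r0=0xfd
body[4] add  r5, r0, r4 -> r5=0xff
body[5] mov  r1, #0xbe -> r1=0xbe
epilogue: pop r2=0x7c, sp=0xb0
prologue pushed ['r2'] at ['0xaf']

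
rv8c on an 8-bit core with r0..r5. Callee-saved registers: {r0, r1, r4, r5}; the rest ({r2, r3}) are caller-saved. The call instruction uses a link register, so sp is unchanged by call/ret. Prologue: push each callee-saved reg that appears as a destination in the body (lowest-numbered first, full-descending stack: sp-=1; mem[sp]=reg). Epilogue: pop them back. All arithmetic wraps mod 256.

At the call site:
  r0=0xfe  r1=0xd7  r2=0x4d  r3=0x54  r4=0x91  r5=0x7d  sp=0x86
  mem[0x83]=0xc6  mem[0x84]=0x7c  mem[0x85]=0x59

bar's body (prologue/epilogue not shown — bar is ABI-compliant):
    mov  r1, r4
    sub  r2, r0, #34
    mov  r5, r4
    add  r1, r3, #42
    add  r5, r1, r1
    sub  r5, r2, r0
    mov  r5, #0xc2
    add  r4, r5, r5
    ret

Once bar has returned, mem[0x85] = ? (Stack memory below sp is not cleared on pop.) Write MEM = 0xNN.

prologue: push r1 → mem[0x85]=0xd7, sp=0x85
prologue: push r4 → mem[0x84]=0x91, sp=0x84
prologue: push r5 → mem[0x83]=0x7d, sp=0x83
body[0] mov  r1, r4 → r1=0x91
body[1] sub  r2, r0, #34 → r2=0xdc
body[2] mov  r5, r4 → r5=0x91
body[3] add  r1, r3, #42 → r1=0x7e
body[4] add  r5, r1, r1 → r5=0xfc
body[5] sub  r5, r2, r0 → r5=0xde
body[6] mov  r5, #0xc2 → r5=0xc2
body[7] add  r4, r5, r5 → r4=0x84
epilogue: pop r5=0x7d, sp=0x84
epilogue: pop r4=0x91, sp=0x85
epilogue: pop r1=0xd7, sp=0x86
prologue pushed ['r1', 'r4', 'r5'] at ['0x85', '0x84', '0x83']

MEM = 0xd7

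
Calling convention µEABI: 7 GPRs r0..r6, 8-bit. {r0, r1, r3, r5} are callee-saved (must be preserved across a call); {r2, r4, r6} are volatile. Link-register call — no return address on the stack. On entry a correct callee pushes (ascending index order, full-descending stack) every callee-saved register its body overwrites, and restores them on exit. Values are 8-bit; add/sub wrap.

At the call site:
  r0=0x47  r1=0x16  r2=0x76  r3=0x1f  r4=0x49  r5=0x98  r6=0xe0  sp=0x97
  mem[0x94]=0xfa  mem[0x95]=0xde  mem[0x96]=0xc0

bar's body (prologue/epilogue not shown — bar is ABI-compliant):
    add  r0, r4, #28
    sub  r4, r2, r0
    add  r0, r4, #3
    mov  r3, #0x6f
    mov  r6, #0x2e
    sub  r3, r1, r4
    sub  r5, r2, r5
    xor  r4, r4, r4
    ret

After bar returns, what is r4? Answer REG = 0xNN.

REG = 0x00

prologue: push r0 → mem[0x96]=0x47, sp=0x96
prologue: push r3 → mem[0x95]=0x1f, sp=0x95
prologue: push r5 → mem[0x94]=0x98, sp=0x94
body[0] add  r0, r4, #28 → r0=0x65
body[1] sub  r4, r2, r0 → r4=0x11
body[2] add  r0, r4, #3 → r0=0x14
body[3] mov  r3, #0x6f → r3=0x6f
body[4] mov  r6, #0x2e → r6=0x2e
body[5] sub  r3, r1, r4 → r3=0x05
body[6] sub  r5, r2, r5 → r5=0xde
body[7] xor  r4, r4, r4 → r4=0x00
epilogue: pop r5=0x98, sp=0x95
epilogue: pop r3=0x1f, sp=0x96
epilogue: pop r0=0x47, sp=0x97
r4 is caller-saved → body value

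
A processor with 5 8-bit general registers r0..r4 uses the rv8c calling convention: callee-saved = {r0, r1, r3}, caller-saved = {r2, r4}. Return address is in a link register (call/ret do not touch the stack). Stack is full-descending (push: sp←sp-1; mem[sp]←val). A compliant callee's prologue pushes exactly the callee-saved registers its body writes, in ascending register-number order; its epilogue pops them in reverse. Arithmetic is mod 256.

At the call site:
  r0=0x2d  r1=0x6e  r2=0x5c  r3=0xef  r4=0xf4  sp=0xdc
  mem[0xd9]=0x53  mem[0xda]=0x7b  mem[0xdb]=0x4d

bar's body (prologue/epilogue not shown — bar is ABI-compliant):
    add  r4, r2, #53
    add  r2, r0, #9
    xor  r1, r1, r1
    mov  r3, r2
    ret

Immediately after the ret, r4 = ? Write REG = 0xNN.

prologue: push r1 → mem[0xdb]=0x6e, sp=0xdb
prologue: push r3 → mem[0xda]=0xef, sp=0xda
body[0] add  r4, r2, #53 → r4=0x91
body[1] add  r2, r0, #9 → r2=0x36
body[2] xor  r1, r1, r1 → r1=0x00
body[3] mov  r3, r2 → r3=0x36
epilogue: pop r3=0xef, sp=0xdb
epilogue: pop r1=0x6e, sp=0xdc
r4 is caller-saved → body value

REG = 0x91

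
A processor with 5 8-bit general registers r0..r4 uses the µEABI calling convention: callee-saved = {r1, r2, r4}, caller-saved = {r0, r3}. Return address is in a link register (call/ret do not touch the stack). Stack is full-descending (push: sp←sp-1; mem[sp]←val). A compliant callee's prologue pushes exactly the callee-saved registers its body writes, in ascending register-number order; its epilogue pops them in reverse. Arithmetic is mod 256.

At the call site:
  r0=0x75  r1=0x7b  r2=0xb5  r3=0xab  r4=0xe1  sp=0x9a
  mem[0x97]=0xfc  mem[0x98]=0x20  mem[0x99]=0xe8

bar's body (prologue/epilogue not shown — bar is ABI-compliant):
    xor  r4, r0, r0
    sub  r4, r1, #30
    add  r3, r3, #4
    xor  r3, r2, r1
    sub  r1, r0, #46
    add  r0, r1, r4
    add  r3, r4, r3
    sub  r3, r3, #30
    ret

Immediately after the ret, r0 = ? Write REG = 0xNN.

prologue: push r1 → mem[0x99]=0x7b, sp=0x99
prologue: push r4 → mem[0x98]=0xe1, sp=0x98
body[0] xor  r4, r0, r0 → r4=0x00
body[1] sub  r4, r1, #30 → r4=0x5d
body[2] add  r3, r3, #4 → r3=0xaf
body[3] xor  r3, r2, r1 → r3=0xce
body[4] sub  r1, r0, #46 → r1=0x47
body[5] add  r0, r1, r4 → r0=0xa4
body[6] add  r3, r4, r3 → r3=0x2b
body[7] sub  r3, r3, #30 → r3=0x0d
epilogue: pop r4=0xe1, sp=0x99
epilogue: pop r1=0x7b, sp=0x9a
r0 is caller-saved → body value

REG = 0xa4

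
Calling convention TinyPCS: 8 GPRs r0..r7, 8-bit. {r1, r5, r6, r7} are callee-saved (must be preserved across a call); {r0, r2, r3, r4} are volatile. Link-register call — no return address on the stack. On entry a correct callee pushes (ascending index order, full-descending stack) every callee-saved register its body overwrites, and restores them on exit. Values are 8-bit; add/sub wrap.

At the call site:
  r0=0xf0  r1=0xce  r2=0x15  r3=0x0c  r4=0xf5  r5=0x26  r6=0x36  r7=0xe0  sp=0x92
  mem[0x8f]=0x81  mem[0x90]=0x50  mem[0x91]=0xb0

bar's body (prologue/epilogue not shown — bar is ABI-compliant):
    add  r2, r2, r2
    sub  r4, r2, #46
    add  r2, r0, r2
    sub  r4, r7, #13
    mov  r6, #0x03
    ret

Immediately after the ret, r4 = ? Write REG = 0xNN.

prologue: push r6 -> mem[0x91]=0x36, sp=0x91
body[0] add  r2, r2, r2 -> r2=0x2a
body[1] sub  r4, r2, #46 -> r4=0xfc
body[2] add  r2, r0, r2 -> r2=0x1a
body[3] sub  r4, r7, #13 -> r4=0xd3
body[4] mov  r6, #0x03 -> r6=0x03
epilogue: pop r6=0x36, sp=0x92
r4 is caller-saved -> body value

REG = 0xd3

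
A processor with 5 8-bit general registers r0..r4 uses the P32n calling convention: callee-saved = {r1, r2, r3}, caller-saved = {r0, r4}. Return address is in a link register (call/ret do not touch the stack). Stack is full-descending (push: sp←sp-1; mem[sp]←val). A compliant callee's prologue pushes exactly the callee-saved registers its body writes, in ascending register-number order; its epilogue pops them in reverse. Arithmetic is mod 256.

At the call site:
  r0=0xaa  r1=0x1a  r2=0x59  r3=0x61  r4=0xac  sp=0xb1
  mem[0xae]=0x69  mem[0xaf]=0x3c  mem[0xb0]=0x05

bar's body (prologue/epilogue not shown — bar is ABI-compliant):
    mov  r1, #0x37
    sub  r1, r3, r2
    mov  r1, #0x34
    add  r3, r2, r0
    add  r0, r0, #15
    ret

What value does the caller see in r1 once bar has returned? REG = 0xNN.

REG = 0x1a

prologue: push r1 -> mem[0xb0]=0x1a, sp=0xb0
prologue: push r3 -> mem[0xaf]=0x61, sp=0xaf
body[0] mov  r1, #0x37 -> r1=0x37
body[1] sub  r1, r3, r2 -> r1=0x08
body[2] mov  r1, #0x34 -> r1=0x34
body[3] add  r3, r2, r0 -> r3=0x03
body[4] add  r0, r0, #15 -> r0=0xb9
epilogue: pop r3=0x61, sp=0xb0
epilogue: pop r1=0x1a, sp=0xb1
r1 is callee-saved -> restored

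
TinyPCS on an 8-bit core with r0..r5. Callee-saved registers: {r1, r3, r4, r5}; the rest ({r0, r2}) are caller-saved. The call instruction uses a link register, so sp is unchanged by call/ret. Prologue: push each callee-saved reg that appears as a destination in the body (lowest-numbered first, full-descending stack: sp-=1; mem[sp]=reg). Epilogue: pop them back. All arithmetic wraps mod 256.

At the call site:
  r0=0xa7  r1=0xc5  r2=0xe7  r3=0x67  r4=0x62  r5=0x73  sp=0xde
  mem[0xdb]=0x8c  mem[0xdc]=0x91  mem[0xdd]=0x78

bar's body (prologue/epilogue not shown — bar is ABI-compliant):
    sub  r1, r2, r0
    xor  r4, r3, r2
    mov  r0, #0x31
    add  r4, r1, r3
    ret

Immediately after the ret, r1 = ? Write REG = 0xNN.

REG = 0xc5

prologue: push r1 → mem[0xdd]=0xc5, sp=0xdd
prologue: push r4 → mem[0xdc]=0x62, sp=0xdc
body[0] sub  r1, r2, r0 → r1=0x40
body[1] xor  r4, r3, r2 → r4=0x80
body[2] mov  r0, #0x31 → r0=0x31
body[3] add  r4, r1, r3 → r4=0xa7
epilogue: pop r4=0x62, sp=0xdd
epilogue: pop r1=0xc5, sp=0xde
r1 is callee-saved → restored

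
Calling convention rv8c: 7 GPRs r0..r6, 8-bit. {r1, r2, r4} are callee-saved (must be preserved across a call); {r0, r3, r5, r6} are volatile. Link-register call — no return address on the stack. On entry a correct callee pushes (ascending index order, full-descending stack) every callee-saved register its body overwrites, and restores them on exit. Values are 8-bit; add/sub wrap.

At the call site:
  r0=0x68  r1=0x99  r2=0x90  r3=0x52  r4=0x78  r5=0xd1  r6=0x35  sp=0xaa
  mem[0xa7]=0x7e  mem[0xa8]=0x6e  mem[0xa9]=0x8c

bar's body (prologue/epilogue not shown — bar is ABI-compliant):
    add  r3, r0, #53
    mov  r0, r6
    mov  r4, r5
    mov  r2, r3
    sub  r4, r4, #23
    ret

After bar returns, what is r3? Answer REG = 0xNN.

REG = 0x9d

prologue: push r2 -> mem[0xa9]=0x90, sp=0xa9
prologue: push r4 -> mem[0xa8]=0x78, sp=0xa8
body[0] add  r3, r0, #53 -> r3=0x9d
body[1] mov  r0, r6 -> r0=0x35
body[2] mov  r4, r5 -> r4=0xd1
body[3] mov  r2, r3 -> r2=0x9d
body[4] sub  r4, r4, #23 -> r4=0xba
epilogue: pop r4=0x78, sp=0xa9
epilogue: pop r2=0x90, sp=0xaa
r3 is caller-saved -> body value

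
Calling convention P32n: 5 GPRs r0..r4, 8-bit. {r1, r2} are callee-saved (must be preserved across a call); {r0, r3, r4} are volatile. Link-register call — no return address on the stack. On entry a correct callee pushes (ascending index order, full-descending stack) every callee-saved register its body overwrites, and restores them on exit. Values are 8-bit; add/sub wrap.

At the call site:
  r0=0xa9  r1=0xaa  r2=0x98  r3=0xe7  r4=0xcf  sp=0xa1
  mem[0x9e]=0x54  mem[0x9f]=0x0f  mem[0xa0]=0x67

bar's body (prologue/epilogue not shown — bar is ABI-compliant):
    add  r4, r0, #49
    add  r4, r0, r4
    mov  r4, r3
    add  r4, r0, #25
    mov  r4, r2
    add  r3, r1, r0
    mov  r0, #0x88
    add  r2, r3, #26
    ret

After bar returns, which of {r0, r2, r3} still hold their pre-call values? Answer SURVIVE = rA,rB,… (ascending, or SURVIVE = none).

SURVIVE = r2

prologue: push r2 -> mem[0xa0]=0x98, sp=0xa0
body[0] add  r4, r0, #49 -> r4=0xda
body[1] add  r4, r0, r4 -> r4=0x83
body[2] mov  r4, r3 -> r4=0xe7
body[3] add  r4, r0, #25 -> r4=0xc2
body[4] mov  r4, r2 -> r4=0x98
body[5] add  r3, r1, r0 -> r3=0x53
body[6] mov  r0, #0x88 -> r0=0x88
body[7] add  r2, r3, #26 -> r2=0x6d
epilogue: pop r2=0x98, sp=0xa1
r0: caller-saved, written=True
r2: callee-saved, written=True
r3: caller-saved, written=True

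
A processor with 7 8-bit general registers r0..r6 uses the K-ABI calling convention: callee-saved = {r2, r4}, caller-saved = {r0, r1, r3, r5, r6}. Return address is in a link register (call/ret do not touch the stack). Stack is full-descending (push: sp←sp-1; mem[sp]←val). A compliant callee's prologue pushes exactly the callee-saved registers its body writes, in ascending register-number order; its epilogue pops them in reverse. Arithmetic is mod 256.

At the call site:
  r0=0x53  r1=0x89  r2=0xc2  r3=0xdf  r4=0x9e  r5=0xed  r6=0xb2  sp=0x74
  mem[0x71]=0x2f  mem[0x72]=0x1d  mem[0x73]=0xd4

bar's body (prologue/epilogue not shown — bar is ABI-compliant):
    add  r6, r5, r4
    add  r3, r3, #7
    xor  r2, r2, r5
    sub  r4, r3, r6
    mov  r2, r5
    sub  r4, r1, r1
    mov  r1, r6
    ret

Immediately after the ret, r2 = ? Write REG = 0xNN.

prologue: push r2 → mem[0x73]=0xc2, sp=0x73
prologue: push r4 → mem[0x72]=0x9e, sp=0x72
body[0] add  r6, r5, r4 → r6=0x8b
body[1] add  r3, r3, #7 → r3=0xe6
body[2] xor  r2, r2, r5 → r2=0x2f
body[3] sub  r4, r3, r6 → r4=0x5b
body[4] mov  r2, r5 → r2=0xed
body[5] sub  r4, r1, r1 → r4=0x00
body[6] mov  r1, r6 → r1=0x8b
epilogue: pop r4=0x9e, sp=0x73
epilogue: pop r2=0xc2, sp=0x74
r2 is callee-saved → restored

REG = 0xc2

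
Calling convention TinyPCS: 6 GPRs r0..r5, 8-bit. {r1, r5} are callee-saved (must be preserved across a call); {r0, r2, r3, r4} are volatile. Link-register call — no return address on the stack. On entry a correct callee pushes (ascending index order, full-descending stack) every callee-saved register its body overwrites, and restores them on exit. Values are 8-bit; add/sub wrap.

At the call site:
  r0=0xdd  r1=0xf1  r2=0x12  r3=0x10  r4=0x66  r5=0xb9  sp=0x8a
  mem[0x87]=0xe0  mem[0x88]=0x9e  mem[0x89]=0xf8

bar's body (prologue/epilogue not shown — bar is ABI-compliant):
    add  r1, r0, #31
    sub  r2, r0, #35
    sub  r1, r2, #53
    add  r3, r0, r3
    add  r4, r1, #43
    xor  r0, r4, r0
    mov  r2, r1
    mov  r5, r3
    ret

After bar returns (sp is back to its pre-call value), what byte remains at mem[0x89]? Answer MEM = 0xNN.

prologue: push r1 -> mem[0x89]=0xf1, sp=0x89
prologue: push r5 -> mem[0x88]=0xb9, sp=0x88
body[0] add  r1, r0, #31 -> r1=0xfc
body[1] sub  r2, r0, #35 -> r2=0xba
body[2] sub  r1, r2, #53 -> r1=0x85
body[3] add  r3, r0, r3 -> r3=0xed
body[4] add  r4, r1, #43 -> r4=0xb0
body[5] xor  r0, r4, r0 -> r0=0x6d
body[6] mov  r2, r1 -> r2=0x85
body[7] mov  r5, r3 -> r5=0xed
epilogue: pop r5=0xb9, sp=0x89
epilogue: pop r1=0xf1, sp=0x8a
prologue pushed ['r1', 'r5'] at ['0x89', '0x88']

MEM = 0xf1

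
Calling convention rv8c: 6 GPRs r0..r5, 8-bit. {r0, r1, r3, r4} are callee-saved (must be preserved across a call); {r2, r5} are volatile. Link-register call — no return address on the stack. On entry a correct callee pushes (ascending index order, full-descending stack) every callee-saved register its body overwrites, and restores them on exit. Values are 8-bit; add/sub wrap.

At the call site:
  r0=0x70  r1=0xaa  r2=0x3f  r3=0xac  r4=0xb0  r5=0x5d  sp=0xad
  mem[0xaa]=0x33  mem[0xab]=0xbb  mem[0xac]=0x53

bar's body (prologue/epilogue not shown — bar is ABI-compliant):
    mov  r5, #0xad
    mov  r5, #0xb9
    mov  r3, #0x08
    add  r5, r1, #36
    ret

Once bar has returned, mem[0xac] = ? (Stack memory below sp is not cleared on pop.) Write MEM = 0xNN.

MEM = 0xac

prologue: push r3 → mem[0xac]=0xac, sp=0xac
body[0] mov  r5, #0xad → r5=0xad
body[1] mov  r5, #0xb9 → r5=0xb9
body[2] mov  r3, #0x08 → r3=0x08
body[3] add  r5, r1, #36 → r5=0xce
epilogue: pop r3=0xac, sp=0xad
prologue pushed ['r3'] at ['0xac']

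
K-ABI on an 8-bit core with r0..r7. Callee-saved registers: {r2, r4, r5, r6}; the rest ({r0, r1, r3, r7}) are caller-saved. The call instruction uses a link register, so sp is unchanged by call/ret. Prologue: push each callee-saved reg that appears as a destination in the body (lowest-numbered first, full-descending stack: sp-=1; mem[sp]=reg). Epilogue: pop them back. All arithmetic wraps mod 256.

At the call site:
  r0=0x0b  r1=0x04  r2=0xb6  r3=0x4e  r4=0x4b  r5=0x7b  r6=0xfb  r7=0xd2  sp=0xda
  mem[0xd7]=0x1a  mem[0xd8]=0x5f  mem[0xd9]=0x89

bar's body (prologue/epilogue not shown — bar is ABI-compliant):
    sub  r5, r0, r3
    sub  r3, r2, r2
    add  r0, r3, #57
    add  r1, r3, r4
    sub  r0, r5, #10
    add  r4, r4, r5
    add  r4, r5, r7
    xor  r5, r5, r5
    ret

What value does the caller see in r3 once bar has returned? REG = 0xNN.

prologue: push r4 -> mem[0xd9]=0x4b, sp=0xd9
prologue: push r5 -> mem[0xd8]=0x7b, sp=0xd8
body[0] sub  r5, r0, r3 -> r5=0xbd
body[1] sub  r3, r2, r2 -> r3=0x00
body[2] add  r0, r3, #57 -> r0=0x39
body[3] add  r1, r3, r4 -> r1=0x4b
body[4] sub  r0, r5, #10 -> r0=0xb3
body[5] add  r4, r4, r5 -> r4=0x08
body[6] add  r4, r5, r7 -> r4=0x8f
body[7] xor  r5, r5, r5 -> r5=0x00
epilogue: pop r5=0x7b, sp=0xd9
epilogue: pop r4=0x4b, sp=0xda
r3 is caller-saved -> body value

REG = 0x00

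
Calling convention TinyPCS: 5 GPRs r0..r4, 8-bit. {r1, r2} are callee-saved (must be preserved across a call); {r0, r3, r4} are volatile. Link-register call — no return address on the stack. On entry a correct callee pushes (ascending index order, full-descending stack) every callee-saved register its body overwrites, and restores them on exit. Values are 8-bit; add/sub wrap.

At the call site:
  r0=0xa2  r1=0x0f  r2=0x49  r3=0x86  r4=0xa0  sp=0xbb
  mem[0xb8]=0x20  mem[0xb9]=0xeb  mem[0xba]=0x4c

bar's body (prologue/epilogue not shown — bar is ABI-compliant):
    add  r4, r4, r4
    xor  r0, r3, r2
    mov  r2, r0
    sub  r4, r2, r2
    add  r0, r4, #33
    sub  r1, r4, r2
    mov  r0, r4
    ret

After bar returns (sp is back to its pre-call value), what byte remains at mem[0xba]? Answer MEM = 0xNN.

prologue: push r1 -> mem[0xba]=0x0f, sp=0xba
prologue: push r2 -> mem[0xb9]=0x49, sp=0xb9
body[0] add  r4, r4, r4 -> r4=0x40
body[1] xor  r0, r3, r2 -> r0=0xcf
body[2] mov  r2, r0 -> r2=0xcf
body[3] sub  r4, r2, r2 -> r4=0x00
body[4] add  r0, r4, #33 -> r0=0x21
body[5] sub  r1, r4, r2 -> r1=0x31
body[6] mov  r0, r4 -> r0=0x00
epilogue: pop r2=0x49, sp=0xba
epilogue: pop r1=0x0f, sp=0xbb
prologue pushed ['r1', 'r2'] at ['0xba', '0xb9']

MEM = 0x0f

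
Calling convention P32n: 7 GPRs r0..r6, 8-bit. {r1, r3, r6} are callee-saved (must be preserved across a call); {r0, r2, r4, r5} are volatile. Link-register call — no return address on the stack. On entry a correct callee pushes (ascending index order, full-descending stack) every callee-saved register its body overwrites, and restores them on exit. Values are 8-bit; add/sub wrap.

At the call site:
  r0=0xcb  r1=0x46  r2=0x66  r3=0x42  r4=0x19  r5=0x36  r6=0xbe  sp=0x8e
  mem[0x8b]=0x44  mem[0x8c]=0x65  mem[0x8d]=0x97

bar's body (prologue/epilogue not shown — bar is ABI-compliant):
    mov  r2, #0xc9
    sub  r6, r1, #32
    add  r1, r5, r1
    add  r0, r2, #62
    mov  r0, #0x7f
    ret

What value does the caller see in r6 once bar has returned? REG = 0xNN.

REG = 0xbe

prologue: push r1 → mem[0x8d]=0x46, sp=0x8d
prologue: push r6 → mem[0x8c]=0xbe, sp=0x8c
body[0] mov  r2, #0xc9 → r2=0xc9
body[1] sub  r6, r1, #32 → r6=0x26
body[2] add  r1, r5, r1 → r1=0x7c
body[3] add  r0, r2, #62 → r0=0x07
body[4] mov  r0, #0x7f → r0=0x7f
epilogue: pop r6=0xbe, sp=0x8d
epilogue: pop r1=0x46, sp=0x8e
r6 is callee-saved → restored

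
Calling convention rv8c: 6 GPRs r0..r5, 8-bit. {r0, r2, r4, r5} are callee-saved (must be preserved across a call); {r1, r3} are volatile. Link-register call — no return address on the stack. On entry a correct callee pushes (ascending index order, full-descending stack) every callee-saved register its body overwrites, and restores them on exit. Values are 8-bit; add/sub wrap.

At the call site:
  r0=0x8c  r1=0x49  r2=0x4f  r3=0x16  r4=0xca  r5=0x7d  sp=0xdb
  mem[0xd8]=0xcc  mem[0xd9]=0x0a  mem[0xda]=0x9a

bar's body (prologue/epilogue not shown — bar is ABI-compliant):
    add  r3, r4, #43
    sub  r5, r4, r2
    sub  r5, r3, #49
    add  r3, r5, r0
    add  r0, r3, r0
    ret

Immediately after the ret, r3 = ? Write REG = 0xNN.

prologue: push r0 -> mem[0xda]=0x8c, sp=0xda
prologue: push r5 -> mem[0xd9]=0x7d, sp=0xd9
body[0] add  r3, r4, #43 -> r3=0xf5
body[1] sub  r5, r4, r2 -> r5=0x7b
body[2] sub  r5, r3, #49 -> r5=0xc4
body[3] add  r3, r5, r0 -> r3=0x50
body[4] add  r0, r3, r0 -> r0=0xdc
epilogue: pop r5=0x7d, sp=0xda
epilogue: pop r0=0x8c, sp=0xdb
r3 is caller-saved -> body value

REG = 0x50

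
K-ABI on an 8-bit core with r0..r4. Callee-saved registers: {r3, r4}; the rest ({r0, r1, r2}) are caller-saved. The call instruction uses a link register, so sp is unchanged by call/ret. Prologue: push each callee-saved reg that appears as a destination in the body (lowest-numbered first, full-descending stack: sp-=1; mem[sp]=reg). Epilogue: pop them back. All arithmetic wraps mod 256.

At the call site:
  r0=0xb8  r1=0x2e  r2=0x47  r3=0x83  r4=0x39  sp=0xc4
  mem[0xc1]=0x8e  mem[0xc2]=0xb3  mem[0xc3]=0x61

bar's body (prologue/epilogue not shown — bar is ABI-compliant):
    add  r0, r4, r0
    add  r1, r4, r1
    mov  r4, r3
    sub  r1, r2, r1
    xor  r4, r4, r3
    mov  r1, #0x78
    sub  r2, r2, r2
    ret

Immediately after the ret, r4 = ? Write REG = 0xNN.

prologue: push r4 -> mem[0xc3]=0x39, sp=0xc3
body[0] add  r0, r4, r0 -> r0=0xf1
body[1] add  r1, r4, r1 -> r1=0x67
body[2] mov  r4, r3 -> r4=0x83
body[3] sub  r1, r2, r1 -> r1=0xe0
body[4] xor  r4, r4, r3 -> r4=0x00
body[5] mov  r1, #0x78 -> r1=0x78
body[6] sub  r2, r2, r2 -> r2=0x00
epilogue: pop r4=0x39, sp=0xc4
r4 is callee-saved -> restored

REG = 0x39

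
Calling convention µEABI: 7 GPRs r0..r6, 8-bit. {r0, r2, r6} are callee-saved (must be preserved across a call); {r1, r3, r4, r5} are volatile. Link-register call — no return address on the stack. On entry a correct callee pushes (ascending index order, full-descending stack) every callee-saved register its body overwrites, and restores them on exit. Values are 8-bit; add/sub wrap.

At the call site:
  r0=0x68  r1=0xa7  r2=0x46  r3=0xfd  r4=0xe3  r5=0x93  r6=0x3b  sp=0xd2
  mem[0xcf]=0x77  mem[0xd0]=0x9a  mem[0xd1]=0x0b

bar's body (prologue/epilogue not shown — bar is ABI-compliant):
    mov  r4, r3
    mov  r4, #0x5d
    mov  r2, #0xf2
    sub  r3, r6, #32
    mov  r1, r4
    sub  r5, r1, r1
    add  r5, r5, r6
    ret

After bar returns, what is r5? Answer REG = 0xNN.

prologue: push r2 -> mem[0xd1]=0x46, sp=0xd1
body[0] mov  r4, r3 -> r4=0xfd
body[1] mov  r4, #0x5d -> r4=0x5d
body[2] mov  r2, #0xf2 -> r2=0xf2
body[3] sub  r3, r6, #32 -> r3=0x1b
body[4] mov  r1, r4 -> r1=0x5d
body[5] sub  r5, r1, r1 -> r5=0x00
body[6] add  r5, r5, r6 -> r5=0x3b
epilogue: pop r2=0x46, sp=0xd2
r5 is caller-saved -> body value

REG = 0x3b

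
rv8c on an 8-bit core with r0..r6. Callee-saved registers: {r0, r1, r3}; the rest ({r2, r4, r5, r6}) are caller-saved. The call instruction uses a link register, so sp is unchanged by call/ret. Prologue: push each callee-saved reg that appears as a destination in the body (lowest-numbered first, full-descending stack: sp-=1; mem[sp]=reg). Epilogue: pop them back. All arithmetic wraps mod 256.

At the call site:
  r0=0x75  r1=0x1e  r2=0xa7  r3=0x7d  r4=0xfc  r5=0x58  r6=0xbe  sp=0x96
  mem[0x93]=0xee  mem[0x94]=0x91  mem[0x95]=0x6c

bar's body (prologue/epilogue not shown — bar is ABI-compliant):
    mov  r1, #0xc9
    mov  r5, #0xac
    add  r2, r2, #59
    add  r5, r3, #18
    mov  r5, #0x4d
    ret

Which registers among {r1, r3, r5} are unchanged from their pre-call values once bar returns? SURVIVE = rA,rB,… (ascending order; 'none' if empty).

prologue: push r1 -> mem[0x95]=0x1e, sp=0x95
body[0] mov  r1, #0xc9 -> r1=0xc9
body[1] mov  r5, #0xac -> r5=0xac
body[2] add  r2, r2, #59 -> r2=0xe2
body[3] add  r5, r3, #18 -> r5=0x8f
body[4] mov  r5, #0x4d -> r5=0x4d
epilogue: pop r1=0x1e, sp=0x96
r1: callee-saved, written=True
r3: callee-saved, written=False
r5: caller-saved, written=True

SURVIVE = r1,r3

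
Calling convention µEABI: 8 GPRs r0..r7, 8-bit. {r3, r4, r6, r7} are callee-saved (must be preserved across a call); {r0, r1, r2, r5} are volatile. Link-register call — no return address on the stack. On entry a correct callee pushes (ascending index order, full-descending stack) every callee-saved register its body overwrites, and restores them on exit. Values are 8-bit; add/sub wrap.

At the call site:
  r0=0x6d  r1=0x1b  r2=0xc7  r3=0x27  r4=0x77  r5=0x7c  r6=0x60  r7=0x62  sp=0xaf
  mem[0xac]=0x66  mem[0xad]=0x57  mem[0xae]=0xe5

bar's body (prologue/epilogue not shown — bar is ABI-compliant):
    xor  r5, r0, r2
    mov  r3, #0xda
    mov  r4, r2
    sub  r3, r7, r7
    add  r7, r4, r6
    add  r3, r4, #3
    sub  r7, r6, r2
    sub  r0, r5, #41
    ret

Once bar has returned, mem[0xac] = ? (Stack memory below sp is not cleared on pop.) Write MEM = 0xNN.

MEM = 0x62

prologue: push r3 -> mem[0xae]=0x27, sp=0xae
prologue: push r4 -> mem[0xad]=0x77, sp=0xad
prologue: push r7 -> mem[0xac]=0x62, sp=0xac
body[0] xor  r5, r0, r2 -> r5=0xaa
body[1] mov  r3, #0xda -> r3=0xda
body[2] mov  r4, r2 -> r4=0xc7
body[3] sub  r3, r7, r7 -> r3=0x00
body[4] add  r7, r4, r6 -> r7=0x27
body[5] add  r3, r4, #3 -> r3=0xca
body[6] sub  r7, r6, r2 -> r7=0x99
body[7] sub  r0, r5, #41 -> r0=0x81
epilogue: pop r7=0x62, sp=0xad
epilogue: pop r4=0x77, sp=0xae
epilogue: pop r3=0x27, sp=0xaf
prologue pushed ['r3', 'r4', 'r7'] at ['0xae', '0xad', '0xac']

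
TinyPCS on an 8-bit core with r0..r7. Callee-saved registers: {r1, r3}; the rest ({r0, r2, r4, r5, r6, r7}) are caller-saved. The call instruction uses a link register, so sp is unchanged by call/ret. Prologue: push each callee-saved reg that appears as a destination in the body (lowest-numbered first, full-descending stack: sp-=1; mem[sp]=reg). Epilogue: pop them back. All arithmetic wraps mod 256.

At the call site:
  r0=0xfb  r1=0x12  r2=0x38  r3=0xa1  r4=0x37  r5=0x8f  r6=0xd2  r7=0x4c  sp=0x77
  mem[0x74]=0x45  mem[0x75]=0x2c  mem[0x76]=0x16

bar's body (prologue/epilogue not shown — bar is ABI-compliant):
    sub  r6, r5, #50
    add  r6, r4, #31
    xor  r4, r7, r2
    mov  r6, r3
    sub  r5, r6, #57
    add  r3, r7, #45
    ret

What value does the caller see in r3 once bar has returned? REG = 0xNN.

prologue: push r3 → mem[0x76]=0xa1, sp=0x76
body[0] sub  r6, r5, #50 → r6=0x5d
body[1] add  r6, r4, #31 → r6=0x56
body[2] xor  r4, r7, r2 → r4=0x74
body[3] mov  r6, r3 → r6=0xa1
body[4] sub  r5, r6, #57 → r5=0x68
body[5] add  r3, r7, #45 → r3=0x79
epilogue: pop r3=0xa1, sp=0x77
r3 is callee-saved → restored

REG = 0xa1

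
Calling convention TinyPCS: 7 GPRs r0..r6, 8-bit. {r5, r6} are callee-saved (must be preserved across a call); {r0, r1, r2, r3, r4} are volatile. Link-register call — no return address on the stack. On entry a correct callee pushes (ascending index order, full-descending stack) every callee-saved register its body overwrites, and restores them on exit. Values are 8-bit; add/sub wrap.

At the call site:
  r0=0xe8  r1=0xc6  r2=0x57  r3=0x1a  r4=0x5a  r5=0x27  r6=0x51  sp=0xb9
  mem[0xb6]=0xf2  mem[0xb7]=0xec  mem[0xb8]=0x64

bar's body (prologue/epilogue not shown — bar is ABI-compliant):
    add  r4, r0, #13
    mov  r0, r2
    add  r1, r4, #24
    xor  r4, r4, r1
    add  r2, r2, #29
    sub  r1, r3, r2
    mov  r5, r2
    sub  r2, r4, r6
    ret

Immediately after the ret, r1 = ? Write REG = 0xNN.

REG = 0xa6

prologue: push r5 -> mem[0xb8]=0x27, sp=0xb8
body[0] add  r4, r0, #13 -> r4=0xf5
body[1] mov  r0, r2 -> r0=0x57
body[2] add  r1, r4, #24 -> r1=0x0d
body[3] xor  r4, r4, r1 -> r4=0xf8
body[4] add  r2, r2, #29 -> r2=0x74
body[5] sub  r1, r3, r2 -> r1=0xa6
body[6] mov  r5, r2 -> r5=0x74
body[7] sub  r2, r4, r6 -> r2=0xa7
epilogue: pop r5=0x27, sp=0xb9
r1 is caller-saved -> body value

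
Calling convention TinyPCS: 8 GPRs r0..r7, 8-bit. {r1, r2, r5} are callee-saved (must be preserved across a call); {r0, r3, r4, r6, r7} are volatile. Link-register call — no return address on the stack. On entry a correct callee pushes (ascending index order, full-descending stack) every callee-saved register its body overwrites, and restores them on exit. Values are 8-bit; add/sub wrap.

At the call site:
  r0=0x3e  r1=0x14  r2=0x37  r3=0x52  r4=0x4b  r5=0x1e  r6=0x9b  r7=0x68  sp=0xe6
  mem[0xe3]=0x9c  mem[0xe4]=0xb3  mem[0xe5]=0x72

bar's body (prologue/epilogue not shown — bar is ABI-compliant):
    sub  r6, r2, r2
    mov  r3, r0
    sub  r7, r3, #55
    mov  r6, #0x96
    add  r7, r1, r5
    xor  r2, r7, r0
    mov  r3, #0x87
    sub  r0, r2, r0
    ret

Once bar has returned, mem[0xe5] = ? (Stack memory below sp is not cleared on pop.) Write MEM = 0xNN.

prologue: push r2 -> mem[0xe5]=0x37, sp=0xe5
body[0] sub  r6, r2, r2 -> r6=0x00
body[1] mov  r3, r0 -> r3=0x3e
body[2] sub  r7, r3, #55 -> r7=0x07
body[3] mov  r6, #0x96 -> r6=0x96
body[4] add  r7, r1, r5 -> r7=0x32
body[5] xor  r2, r7, r0 -> r2=0x0c
body[6] mov  r3, #0x87 -> r3=0x87
body[7] sub  r0, r2, r0 -> r0=0xce
epilogue: pop r2=0x37, sp=0xe6
prologue pushed ['r2'] at ['0xe5']

MEM = 0x37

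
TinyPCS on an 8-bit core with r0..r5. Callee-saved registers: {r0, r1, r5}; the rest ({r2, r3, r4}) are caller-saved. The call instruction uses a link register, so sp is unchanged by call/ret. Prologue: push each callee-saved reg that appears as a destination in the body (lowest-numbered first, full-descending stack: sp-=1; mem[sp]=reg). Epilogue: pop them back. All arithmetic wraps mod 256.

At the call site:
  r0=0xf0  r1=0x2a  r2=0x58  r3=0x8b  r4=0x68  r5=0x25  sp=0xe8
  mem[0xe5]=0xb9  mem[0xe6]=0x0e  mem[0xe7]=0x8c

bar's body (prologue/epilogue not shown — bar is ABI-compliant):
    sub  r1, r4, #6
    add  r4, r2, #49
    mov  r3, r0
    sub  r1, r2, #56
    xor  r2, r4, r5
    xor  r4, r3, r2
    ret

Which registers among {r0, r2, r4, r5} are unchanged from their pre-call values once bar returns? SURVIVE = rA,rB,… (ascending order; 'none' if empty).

prologue: push r1 → mem[0xe7]=0x2a, sp=0xe7
body[0] sub  r1, r4, #6 → r1=0x62
body[1] add  r4, r2, #49 → r4=0x89
body[2] mov  r3, r0 → r3=0xf0
body[3] sub  r1, r2, #56 → r1=0x20
body[4] xor  r2, r4, r5 → r2=0xac
body[5] xor  r4, r3, r2 → r4=0x5c
epilogue: pop r1=0x2a, sp=0xe8
r0: callee-saved, written=False
r2: caller-saved, written=True
r4: caller-saved, written=True
r5: callee-saved, written=False

SURVIVE = r0,r5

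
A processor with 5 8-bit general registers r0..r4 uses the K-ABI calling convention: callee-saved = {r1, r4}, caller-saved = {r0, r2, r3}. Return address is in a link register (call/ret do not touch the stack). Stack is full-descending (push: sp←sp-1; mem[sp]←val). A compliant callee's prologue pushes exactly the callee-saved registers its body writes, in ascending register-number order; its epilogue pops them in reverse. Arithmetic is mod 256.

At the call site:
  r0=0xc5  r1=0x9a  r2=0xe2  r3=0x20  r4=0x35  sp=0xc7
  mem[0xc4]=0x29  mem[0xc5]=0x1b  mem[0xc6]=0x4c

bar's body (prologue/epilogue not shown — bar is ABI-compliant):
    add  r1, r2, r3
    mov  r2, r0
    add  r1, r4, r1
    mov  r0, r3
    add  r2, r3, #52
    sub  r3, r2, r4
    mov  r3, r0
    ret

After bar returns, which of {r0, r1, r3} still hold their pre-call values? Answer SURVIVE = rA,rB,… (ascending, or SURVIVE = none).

prologue: push r1 -> mem[0xc6]=0x9a, sp=0xc6
body[0] add  r1, r2, r3 -> r1=0x02
body[1] mov  r2, r0 -> r2=0xc5
body[2] add  r1, r4, r1 -> r1=0x37
body[3] mov  r0, r3 -> r0=0x20
body[4] add  r2, r3, #52 -> r2=0x54
body[5] sub  r3, r2, r4 -> r3=0x1f
body[6] mov  r3, r0 -> r3=0x20
epilogue: pop r1=0x9a, sp=0xc7
r0: caller-saved, written=True
r1: callee-saved, written=True
r3: caller-saved, written=True

SURVIVE = r1,r3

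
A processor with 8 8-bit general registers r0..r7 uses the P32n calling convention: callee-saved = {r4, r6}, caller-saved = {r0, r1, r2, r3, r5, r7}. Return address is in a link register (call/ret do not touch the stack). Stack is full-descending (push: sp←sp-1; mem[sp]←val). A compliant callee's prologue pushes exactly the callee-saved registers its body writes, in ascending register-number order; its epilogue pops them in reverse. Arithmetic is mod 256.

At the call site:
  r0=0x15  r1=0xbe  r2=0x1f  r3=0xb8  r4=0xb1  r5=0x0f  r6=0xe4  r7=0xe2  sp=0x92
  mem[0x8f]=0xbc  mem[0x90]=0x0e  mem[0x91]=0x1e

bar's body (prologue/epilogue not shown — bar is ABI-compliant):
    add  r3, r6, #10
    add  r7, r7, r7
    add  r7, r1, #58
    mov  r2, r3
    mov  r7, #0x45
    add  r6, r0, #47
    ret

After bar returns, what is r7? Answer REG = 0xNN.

prologue: push r6 -> mem[0x91]=0xe4, sp=0x91
body[0] add  r3, r6, #10 -> r3=0xee
body[1] add  r7, r7, r7 -> r7=0xc4
body[2] add  r7, r1, #58 -> r7=0xf8
body[3] mov  r2, r3 -> r2=0xee
body[4] mov  r7, #0x45 -> r7=0x45
body[5] add  r6, r0, #47 -> r6=0x44
epilogue: pop r6=0xe4, sp=0x92
r7 is caller-saved -> body value

REG = 0x45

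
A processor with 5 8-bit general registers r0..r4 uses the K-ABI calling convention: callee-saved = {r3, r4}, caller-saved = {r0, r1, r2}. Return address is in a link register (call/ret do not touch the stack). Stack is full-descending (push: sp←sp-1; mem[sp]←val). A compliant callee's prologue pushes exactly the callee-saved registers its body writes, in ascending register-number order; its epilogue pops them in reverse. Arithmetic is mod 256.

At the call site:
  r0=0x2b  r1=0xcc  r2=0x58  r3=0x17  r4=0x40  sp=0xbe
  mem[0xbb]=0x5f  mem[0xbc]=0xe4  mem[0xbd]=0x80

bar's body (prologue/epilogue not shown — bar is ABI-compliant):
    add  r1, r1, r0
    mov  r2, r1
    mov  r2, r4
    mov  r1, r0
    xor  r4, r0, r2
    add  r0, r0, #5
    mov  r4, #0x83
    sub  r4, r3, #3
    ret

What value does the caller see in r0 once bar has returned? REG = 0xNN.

prologue: push r4 → mem[0xbd]=0x40, sp=0xbd
body[0] add  r1, r1, r0 → r1=0xf7
body[1] mov  r2, r1 → r2=0xf7
body[2] mov  r2, r4 → r2=0x40
body[3] mov  r1, r0 → r1=0x2b
body[4] xor  r4, r0, r2 → r4=0x6b
body[5] add  r0, r0, #5 → r0=0x30
body[6] mov  r4, #0x83 → r4=0x83
body[7] sub  r4, r3, #3 → r4=0x14
epilogue: pop r4=0x40, sp=0xbe
r0 is caller-saved → body value

REG = 0x30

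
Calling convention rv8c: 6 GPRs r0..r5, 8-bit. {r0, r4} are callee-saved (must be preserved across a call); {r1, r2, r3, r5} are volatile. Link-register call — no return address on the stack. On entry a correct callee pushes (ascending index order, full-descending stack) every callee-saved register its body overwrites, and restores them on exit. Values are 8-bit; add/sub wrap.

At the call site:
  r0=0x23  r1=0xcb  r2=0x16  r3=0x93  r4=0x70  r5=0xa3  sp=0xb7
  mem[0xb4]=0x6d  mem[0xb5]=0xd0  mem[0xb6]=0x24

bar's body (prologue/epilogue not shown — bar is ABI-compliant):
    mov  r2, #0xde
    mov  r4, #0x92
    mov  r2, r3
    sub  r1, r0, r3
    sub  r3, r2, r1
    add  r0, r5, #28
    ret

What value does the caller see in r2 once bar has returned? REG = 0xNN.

prologue: push r0 → mem[0xb6]=0x23, sp=0xb6
prologue: push r4 → mem[0xb5]=0x70, sp=0xb5
body[0] mov  r2, #0xde → r2=0xde
body[1] mov  r4, #0x92 → r4=0x92
body[2] mov  r2, r3 → r2=0x93
body[3] sub  r1, r0, r3 → r1=0x90
body[4] sub  r3, r2, r1 → r3=0x03
body[5] add  r0, r5, #28 → r0=0xbf
epilogue: pop r4=0x70, sp=0xb6
epilogue: pop r0=0x23, sp=0xb7
r2 is caller-saved → body value

REG = 0x93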